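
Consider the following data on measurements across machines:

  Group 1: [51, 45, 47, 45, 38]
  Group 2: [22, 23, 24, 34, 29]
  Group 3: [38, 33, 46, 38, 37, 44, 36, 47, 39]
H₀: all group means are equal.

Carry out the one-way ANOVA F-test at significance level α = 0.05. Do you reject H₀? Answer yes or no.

reject H₀: yes

Group means [45.20, 26.40, 39.78], grand mean 37.684
SSB = Σnᵢ(x̄ᵢ−x̄)² = 958.550; SSW = ΣΣ(x−x̄ᵢ)² = 373.556
MSB = 958.550/2 = 479.2749; MSW = 373.556/16 = 23.3472
F = MSB/MSW = 20.5281
df = (2, 16)
p-value (upper-tail) = 0.00004
At α=0.05: p < α → reject H₀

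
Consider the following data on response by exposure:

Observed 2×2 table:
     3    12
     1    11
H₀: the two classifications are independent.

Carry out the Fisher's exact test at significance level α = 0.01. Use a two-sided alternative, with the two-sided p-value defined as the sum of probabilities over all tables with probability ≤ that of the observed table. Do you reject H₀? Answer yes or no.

reject H₀: no

Margins: r₁=15, r₂=12, c₁=4, c₂=23, n=27
p_obs = C(15,3)·C(12,1)/C(27,4); sum pmf over tables with pmf ≤ p_obs
p-value (two-sided) = 0.60513
At α=0.01: p ≥ α → fail to reject H₀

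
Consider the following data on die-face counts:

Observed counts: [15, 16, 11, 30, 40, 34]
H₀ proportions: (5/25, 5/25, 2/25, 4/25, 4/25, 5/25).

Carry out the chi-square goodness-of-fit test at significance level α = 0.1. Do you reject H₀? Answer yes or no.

reject H₀: yes

n = 146; E_i = n·p_i = [29.20, 29.20, 11.68, 23.36, 23.36, 29.20]
χ² = (15−29.20)²/29.20 + (16−29.20)²/29.20 + (11−11.68)²/11.68 + (30−23.36)²/23.36 + (40−23.36)²/23.36 + (34−29.20)²/29.20 = 27.4418
df = 5
p-value (upper-tail) = 0.00005
At α=0.1: p < α → reject H₀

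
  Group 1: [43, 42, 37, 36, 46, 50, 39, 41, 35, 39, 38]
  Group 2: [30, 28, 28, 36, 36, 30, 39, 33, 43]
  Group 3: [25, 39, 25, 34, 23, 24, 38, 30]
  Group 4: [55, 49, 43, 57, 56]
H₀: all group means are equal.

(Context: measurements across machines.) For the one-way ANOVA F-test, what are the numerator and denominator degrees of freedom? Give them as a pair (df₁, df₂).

k = 4 groups, N = 33 total
df = (k−1, N−k) = (4−1, 33−4) = (3, 29)

degrees of freedom = [3, 29]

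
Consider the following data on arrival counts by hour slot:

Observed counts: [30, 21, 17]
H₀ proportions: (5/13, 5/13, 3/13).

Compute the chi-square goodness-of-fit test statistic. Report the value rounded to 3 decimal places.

test statistic = 1.690

n = 68; E_i = n·p_i = [26.15, 26.15, 15.69]
χ² = (30−26.15)²/26.15 + (21−26.15)²/26.15 + (17−15.69)²/15.69 = 1.6902
df = 2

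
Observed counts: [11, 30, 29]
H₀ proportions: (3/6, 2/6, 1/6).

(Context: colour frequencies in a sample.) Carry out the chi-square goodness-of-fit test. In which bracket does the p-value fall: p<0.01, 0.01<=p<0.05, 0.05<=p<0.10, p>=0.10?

p-value bracket: p<0.01

n = 70; E_i = n·p_i = [35.00, 23.33, 11.67]
χ² = (11−35.00)²/35.00 + (30−23.33)²/23.33 + (29−11.67)²/11.67 = 44.1143
df = 2
p-value (upper-tail) = 0.00000
→ bracket: p<0.01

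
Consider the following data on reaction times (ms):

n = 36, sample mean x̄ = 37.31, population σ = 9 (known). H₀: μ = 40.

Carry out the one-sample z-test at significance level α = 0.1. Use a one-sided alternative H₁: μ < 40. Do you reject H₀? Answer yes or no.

reject H₀: yes

SE = σ/√n = 9/√36 = 1.5000
z = (x̄−μ₀)/SE = (37.31−40)/1.5000 = -1.7933
p-value (one-sided, H₁ less) = 0.03646
At α=0.1: p < α → reject H₀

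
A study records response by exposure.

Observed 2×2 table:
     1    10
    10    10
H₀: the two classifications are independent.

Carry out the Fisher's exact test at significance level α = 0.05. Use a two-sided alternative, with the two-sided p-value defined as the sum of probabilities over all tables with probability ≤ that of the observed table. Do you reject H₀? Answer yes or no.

Margins: r₁=11, r₂=20, c₁=11, c₂=20, n=31
p_obs = C(11,1)·C(20,10)/C(31,11); sum pmf over tables with pmf ≤ p_obs
p-value (two-sided) = 0.04722
At α=0.05: p < α → reject H₀

reject H₀: yes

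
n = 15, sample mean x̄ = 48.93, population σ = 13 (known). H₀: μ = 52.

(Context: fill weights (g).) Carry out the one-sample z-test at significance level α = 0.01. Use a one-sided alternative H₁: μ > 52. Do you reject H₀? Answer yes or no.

reject H₀: no

SE = σ/√n = 13/√15 = 3.3566
z = (x̄−μ₀)/SE = (48.93−52)/3.3566 = -0.9146
p-value (one-sided, H₁ greater) = 0.81980
At α=0.01: p ≥ α → fail to reject H₀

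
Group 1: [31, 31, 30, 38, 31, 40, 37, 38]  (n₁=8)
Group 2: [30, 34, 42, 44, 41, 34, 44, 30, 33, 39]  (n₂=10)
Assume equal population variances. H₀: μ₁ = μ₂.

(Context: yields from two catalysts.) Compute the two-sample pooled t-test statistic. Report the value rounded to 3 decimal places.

x̄₁=34.500, s₁=4.106, n₁=8
x̄₂=37.100, s₂=5.527, n₂=10
s_p² = [7·4.106² + 9·5.527²]/16 = 24.5562
SE = √(s_p²·(1/8+1/10)) = 2.3506
t = (34.500−37.100)/2.3506 = -1.1061
df = 16

test statistic = -1.106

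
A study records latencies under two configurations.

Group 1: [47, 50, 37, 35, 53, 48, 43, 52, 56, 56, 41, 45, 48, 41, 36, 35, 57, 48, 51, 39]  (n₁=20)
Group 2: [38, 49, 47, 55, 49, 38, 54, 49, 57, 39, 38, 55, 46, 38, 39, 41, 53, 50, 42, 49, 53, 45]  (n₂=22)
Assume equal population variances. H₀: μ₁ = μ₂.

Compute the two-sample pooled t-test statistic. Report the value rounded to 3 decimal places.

x̄₁=45.900, s₁=7.225, n₁=20
x̄₂=46.545, s₂=6.501, n₂=22
s_p² = [19·7.225² + 21·6.501²]/40 = 46.9814
SE = √(s_p²·(1/20+1/22)) = 2.1177
t = (45.900−46.545)/2.1177 = -0.3048
df = 40

test statistic = -0.305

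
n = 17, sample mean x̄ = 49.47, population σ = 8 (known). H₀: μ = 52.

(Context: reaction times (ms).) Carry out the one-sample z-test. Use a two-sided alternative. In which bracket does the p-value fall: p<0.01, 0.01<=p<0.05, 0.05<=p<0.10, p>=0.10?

SE = σ/√n = 8/√17 = 1.9403
z = (x̄−μ₀)/SE = (49.47−52)/1.9403 = -1.3039
p-value (two-sided) = 0.19226
→ bracket: p>=0.10

p-value bracket: p>=0.10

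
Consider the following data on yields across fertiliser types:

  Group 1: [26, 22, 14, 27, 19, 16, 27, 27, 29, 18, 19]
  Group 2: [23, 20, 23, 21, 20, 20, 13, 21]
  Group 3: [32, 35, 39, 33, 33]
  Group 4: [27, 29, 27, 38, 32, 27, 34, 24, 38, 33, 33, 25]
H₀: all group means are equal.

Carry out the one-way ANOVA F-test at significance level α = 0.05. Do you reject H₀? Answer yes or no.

Group means [22.18, 20.12, 34.40, 30.58], grand mean 26.222
SSB = Σnᵢ(x̄ᵢ−x̄)² = 1039.594; SSW = ΣΣ(x−x̄ᵢ)² = 624.628
MSB = 1039.594/3 = 346.5314; MSW = 624.628/32 = 19.5196
F = MSB/MSW = 17.7530
df = (3, 32)
p-value (upper-tail) = 0.00000
At α=0.05: p < α → reject H₀

reject H₀: yes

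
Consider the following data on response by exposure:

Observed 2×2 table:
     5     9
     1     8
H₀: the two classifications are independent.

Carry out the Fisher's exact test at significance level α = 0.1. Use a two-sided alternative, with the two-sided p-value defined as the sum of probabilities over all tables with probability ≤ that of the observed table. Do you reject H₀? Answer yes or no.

Margins: r₁=14, r₂=9, c₁=6, c₂=17, n=23
p_obs = C(14,5)·C(9,1)/C(23,6); sum pmf over tables with pmf ≤ p_obs
p-value (two-sided) = 0.34013
At α=0.1: p ≥ α → fail to reject H₀

reject H₀: no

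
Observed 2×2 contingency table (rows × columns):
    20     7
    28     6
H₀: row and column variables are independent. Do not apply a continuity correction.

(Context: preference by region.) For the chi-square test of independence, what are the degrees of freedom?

df = (r−1)(c−1) = (2−1)·(2−1) = 1

degrees of freedom = 1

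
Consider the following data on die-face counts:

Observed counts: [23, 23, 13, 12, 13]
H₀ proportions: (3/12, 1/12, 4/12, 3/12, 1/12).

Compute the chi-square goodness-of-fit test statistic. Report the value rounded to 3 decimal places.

test statistic = 53.798

n = 84; E_i = n·p_i = [21.00, 7.00, 28.00, 21.00, 7.00]
χ² = (23−21.00)²/21.00 + (23−7.00)²/7.00 + (13−28.00)²/28.00 + (12−21.00)²/21.00 + (13−7.00)²/7.00 = 53.7976
df = 4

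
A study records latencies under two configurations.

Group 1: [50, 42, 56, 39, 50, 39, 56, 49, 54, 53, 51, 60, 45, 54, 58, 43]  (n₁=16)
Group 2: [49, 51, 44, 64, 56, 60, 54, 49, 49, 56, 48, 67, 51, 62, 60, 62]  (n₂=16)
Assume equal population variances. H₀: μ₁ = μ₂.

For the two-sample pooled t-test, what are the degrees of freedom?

degrees of freedom = 30

df = n₁ + n₂ − 2 = 16 + 16 − 2 = 30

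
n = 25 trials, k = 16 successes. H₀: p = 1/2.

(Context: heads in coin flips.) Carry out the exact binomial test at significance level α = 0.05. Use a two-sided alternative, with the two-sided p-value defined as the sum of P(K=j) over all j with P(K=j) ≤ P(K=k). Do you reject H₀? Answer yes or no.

Exact binomial: n=25, k=16, p₀=1/2=0.5000
P(X=j) = C(n,j)·p₀^j·(1−p₀)^(n−j); p = Σ P(X=j) over j with P(X=j) ≤ P(X=16)
p-value (two-sided) = 0.22952
At α=0.05: p ≥ α → fail to reject H₀

reject H₀: no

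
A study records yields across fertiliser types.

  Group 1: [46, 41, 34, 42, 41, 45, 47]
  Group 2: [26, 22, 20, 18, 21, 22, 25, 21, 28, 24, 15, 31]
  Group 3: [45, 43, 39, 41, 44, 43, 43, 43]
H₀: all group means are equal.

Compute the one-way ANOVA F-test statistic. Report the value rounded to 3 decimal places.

Group means [42.29, 22.75, 42.62], grand mean 33.704
SSB = Σnᵢ(x̄ᵢ−x̄)² = 2592.076; SSW = ΣΣ(x−x̄ᵢ)² = 349.554
MSB = 2592.076/2 = 1296.0380; MSW = 349.554/24 = 14.5647
F = MSB/MSW = 88.9847
df = (2, 24)

test statistic = 88.985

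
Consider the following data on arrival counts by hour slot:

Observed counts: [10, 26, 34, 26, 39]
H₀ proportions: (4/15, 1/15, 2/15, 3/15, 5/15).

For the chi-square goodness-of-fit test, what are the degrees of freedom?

df = k − 1 = 5 − 1 = 4

degrees of freedom = 4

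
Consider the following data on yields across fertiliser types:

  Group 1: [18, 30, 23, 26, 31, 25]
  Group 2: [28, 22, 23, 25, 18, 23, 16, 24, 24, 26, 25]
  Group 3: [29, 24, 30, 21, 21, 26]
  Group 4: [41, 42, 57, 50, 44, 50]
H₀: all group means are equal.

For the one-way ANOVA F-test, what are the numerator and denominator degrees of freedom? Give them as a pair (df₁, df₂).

degrees of freedom = [3, 25]

k = 4 groups, N = 29 total
df = (k−1, N−k) = (4−1, 29−4) = (3, 25)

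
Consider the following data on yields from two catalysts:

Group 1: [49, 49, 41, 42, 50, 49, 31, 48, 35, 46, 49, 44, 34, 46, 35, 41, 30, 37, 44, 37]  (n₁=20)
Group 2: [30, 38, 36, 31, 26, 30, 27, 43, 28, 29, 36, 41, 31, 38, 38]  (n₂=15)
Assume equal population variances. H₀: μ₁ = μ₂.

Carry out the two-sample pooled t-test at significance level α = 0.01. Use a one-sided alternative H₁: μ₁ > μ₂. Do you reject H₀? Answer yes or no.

x̄₁=41.850, s₁=6.548, n₁=20
x̄₂=33.467, s₂=5.383, n₂=15
s_p² = [19·6.548² + 14·5.383²]/33 = 36.9783
SE = √(s_p²·(1/20+1/15)) = 2.0770
t = (41.850−33.467)/2.0770 = 4.0362
df = 33
p-value (one-sided, H₁ greater) = 0.00015
At α=0.01: p < α → reject H₀

reject H₀: yes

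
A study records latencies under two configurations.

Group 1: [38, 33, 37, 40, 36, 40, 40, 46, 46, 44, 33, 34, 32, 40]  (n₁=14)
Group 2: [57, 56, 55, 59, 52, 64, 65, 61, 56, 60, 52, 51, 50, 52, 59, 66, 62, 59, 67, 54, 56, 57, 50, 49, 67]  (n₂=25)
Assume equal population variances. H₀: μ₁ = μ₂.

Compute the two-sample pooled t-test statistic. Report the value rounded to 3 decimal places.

test statistic = -10.787

x̄₁=38.500, s₁=4.670, n₁=14
x̄₂=57.440, s₂=5.553, n₂=25
s_p² = [13·4.670² + 24·5.553²]/37 = 27.6665
SE = √(s_p²·(1/14+1/25)) = 1.7558
t = (38.500−57.440)/1.7558 = -10.7871
df = 37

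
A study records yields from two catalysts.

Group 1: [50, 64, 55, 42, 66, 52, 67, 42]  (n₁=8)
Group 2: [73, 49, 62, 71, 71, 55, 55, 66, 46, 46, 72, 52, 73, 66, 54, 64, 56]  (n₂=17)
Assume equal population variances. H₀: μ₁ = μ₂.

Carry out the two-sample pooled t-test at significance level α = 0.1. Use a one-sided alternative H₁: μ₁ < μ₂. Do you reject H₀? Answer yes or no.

x̄₁=54.750, s₁=10.124, n₁=8
x̄₂=60.647, s₂=9.643, n₂=17
s_p² = [7·10.124² + 16·9.643²]/23 = 95.8862
SE = √(s_p²·(1/8+1/17)) = 4.1983
t = (54.750−60.647)/4.1983 = -1.4046
df = 23
p-value (one-sided, H₁ less) = 0.08675
At α=0.1: p < α → reject H₀

reject H₀: yes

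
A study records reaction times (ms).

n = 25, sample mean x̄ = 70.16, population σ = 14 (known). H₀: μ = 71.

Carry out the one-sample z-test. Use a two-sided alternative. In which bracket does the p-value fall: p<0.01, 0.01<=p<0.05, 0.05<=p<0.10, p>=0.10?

SE = σ/√n = 14/√25 = 2.8000
z = (x̄−μ₀)/SE = (70.16−71)/2.8000 = -0.3000
p-value (two-sided) = 0.76418
→ bracket: p>=0.10

p-value bracket: p>=0.10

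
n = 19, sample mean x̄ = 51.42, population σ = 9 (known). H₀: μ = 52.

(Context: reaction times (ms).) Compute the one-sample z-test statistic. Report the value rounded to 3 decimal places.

test statistic = -0.281

SE = σ/√n = 9/√19 = 2.0647
z = (x̄−μ₀)/SE = (51.42−52)/2.0647 = -0.2809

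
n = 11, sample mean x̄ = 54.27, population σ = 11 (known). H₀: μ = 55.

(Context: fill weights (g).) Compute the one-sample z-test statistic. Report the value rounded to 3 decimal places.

SE = σ/√n = 11/√11 = 3.3166
z = (x̄−μ₀)/SE = (54.27−55)/3.3166 = -0.2201

test statistic = -0.220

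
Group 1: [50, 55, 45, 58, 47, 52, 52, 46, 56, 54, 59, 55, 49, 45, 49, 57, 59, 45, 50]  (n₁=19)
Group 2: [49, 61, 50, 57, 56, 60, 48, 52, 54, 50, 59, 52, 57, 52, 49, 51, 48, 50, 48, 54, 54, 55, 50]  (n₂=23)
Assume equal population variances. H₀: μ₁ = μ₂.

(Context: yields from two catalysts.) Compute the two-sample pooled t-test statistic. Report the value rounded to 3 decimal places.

x̄₁=51.737, s₁=4.886, n₁=19
x̄₂=52.870, s₂=3.969, n₂=23
s_p² = [18·4.886² + 22·3.969²]/40 = 19.4073
SE = √(s_p²·(1/19+1/23)) = 1.3657
t = (51.737−52.870)/1.3657 = -0.8294
df = 40

test statistic = -0.829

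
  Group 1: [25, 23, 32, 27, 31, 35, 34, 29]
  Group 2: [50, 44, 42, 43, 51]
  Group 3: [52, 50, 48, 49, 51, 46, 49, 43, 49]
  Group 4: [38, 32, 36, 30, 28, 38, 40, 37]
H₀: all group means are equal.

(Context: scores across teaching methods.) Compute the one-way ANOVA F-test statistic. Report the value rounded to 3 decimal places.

Group means [29.50, 46.00, 48.56, 34.88], grand mean 39.400
SSB = Σnᵢ(x̄ᵢ−x̄)² = 1920.103; SSW = ΣΣ(x−x̄ᵢ)² = 387.097
MSB = 1920.103/3 = 640.0343; MSW = 387.097/26 = 14.8884
F = MSB/MSW = 42.9889
df = (3, 26)

test statistic = 42.989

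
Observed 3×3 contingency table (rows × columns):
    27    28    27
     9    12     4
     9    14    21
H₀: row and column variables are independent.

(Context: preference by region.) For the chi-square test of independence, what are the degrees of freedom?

df = (r−1)(c−1) = (3−1)·(3−1) = 4

degrees of freedom = 4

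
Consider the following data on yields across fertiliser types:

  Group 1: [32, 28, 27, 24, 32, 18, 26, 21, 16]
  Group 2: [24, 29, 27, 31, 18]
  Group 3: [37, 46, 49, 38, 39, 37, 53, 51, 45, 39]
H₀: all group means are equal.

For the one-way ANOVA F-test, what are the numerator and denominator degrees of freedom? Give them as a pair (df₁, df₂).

degrees of freedom = [2, 21]

k = 3 groups, N = 24 total
df = (k−1, N−k) = (3−1, 24−3) = (2, 21)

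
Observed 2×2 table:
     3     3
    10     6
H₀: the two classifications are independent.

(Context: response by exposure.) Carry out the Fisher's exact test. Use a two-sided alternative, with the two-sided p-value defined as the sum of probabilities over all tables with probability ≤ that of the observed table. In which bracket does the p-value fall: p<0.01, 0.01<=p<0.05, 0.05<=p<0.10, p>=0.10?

Margins: r₁=6, r₂=16, c₁=13, c₂=9, n=22
p_obs = C(6,3)·C(16,10)/C(22,13); sum pmf over tables with pmf ≤ p_obs
p-value (two-sided) = 0.65502
→ bracket: p>=0.10

p-value bracket: p>=0.10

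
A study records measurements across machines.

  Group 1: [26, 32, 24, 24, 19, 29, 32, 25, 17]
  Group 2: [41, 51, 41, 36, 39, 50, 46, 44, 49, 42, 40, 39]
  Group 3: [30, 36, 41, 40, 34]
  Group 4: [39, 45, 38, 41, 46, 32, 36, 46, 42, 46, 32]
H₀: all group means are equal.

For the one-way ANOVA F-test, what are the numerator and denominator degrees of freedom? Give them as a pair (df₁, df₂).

k = 4 groups, N = 37 total
df = (k−1, N−k) = (4−1, 37−4) = (3, 33)

degrees of freedom = [3, 33]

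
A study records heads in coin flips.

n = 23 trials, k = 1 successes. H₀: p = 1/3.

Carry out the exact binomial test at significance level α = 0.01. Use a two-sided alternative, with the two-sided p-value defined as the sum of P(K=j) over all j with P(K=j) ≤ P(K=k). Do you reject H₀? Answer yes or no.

Exact binomial: n=23, k=1, p₀=1/3=0.3333
P(X=j) = C(n,j)·p₀^j·(1−p₀)^(n−j); p = Σ P(X=j) over j with P(X=j) ≤ P(X=1)
p-value (two-sided) = 0.00153
At α=0.01: p < α → reject H₀

reject H₀: yes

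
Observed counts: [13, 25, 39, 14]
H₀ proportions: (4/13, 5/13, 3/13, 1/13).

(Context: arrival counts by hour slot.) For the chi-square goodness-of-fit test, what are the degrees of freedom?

df = k − 1 = 4 − 1 = 3

degrees of freedom = 3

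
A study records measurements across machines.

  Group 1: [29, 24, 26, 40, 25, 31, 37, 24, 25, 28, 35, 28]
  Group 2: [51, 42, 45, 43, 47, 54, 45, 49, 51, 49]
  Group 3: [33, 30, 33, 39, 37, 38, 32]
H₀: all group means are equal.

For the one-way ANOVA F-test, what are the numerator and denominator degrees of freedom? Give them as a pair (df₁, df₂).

k = 3 groups, N = 29 total
df = (k−1, N−k) = (3−1, 29−3) = (2, 26)

degrees of freedom = [2, 26]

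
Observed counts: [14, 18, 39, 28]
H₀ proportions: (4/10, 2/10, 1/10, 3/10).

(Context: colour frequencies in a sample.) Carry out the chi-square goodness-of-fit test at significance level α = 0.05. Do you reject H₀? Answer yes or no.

reject H₀: yes

n = 99; E_i = n·p_i = [39.60, 19.80, 9.90, 29.70]
χ² = (14−39.60)²/39.60 + (18−19.80)²/19.80 + (39−9.90)²/9.90 + (28−29.70)²/29.70 = 102.3468
df = 3
p-value (upper-tail) = 0.00000
At α=0.05: p < α → reject H₀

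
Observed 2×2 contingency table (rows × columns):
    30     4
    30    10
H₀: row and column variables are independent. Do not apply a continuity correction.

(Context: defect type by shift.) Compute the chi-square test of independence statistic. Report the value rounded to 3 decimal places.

test statistic = 2.099

Row totals [34, 40], col totals [60, 14], n=74
χ² = (30−27.57)²/27.57 + (4−6.43)²/6.43 + (30−32.43)²/32.43 + (10−7.57)²/7.57 = 2.0987
df = 1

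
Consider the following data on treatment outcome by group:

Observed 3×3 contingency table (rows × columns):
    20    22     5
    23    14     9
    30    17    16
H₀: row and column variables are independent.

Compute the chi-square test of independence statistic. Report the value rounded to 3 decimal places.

test statistic = 6.698

Row totals [47, 46, 63], col totals [73, 53, 30], n=156
χ² = (20−21.99)²/21.99 + (22−15.97)²/15.97 + (5−9.04)²/9.04 + (23−21.53)²/21.53 + (14−15.63)²/15.63 + (9−8.85)²/8.85 + (30−29.48)²/29.48 + (17−21.40)²/21.40 + (16−12.12)²/12.12 = 6.6979
df = 4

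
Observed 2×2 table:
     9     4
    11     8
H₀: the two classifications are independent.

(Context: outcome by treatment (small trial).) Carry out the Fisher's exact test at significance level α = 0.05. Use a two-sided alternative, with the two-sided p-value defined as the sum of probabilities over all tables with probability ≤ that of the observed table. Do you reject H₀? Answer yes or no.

reject H₀: no

Margins: r₁=13, r₂=19, c₁=20, c₂=12, n=32
p_obs = C(13,9)·C(19,11)/C(32,20); sum pmf over tables with pmf ≤ p_obs
p-value (two-sided) = 0.71279
At α=0.05: p ≥ α → fail to reject H₀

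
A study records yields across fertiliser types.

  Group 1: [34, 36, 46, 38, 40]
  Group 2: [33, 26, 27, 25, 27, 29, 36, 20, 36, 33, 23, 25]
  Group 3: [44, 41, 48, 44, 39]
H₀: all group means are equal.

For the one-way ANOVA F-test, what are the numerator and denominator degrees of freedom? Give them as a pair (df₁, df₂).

k = 3 groups, N = 22 total
df = (k−1, N−k) = (3−1, 22−3) = (2, 19)

degrees of freedom = [2, 19]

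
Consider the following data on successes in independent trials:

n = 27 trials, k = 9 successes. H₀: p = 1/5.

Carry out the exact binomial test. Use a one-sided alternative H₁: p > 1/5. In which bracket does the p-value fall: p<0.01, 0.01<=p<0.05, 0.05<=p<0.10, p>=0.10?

Exact binomial: n=27, k=9, p₀=1/5=0.2000
P(X≥9) from Σ C(n,i)·p₀^i·(1−p₀)^(n−i)
p-value (one-sided, H₁ greater) = 0.07365
→ bracket: 0.05<=p<0.10

p-value bracket: 0.05<=p<0.10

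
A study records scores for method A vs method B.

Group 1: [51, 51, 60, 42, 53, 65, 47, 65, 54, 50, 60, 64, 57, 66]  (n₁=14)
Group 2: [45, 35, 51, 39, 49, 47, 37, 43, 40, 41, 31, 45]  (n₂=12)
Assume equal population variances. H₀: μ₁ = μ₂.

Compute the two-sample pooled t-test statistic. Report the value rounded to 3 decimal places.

x̄₁=56.071, s₁=7.519, n₁=14
x̄₂=41.917, s₂=5.900, n₂=12
s_p² = [13·7.519² + 11·5.900²]/24 = 46.5769
SE = √(s_p²·(1/14+1/12)) = 2.6848
t = (56.071−41.917)/2.6848 = 5.2721
df = 24

test statistic = 5.272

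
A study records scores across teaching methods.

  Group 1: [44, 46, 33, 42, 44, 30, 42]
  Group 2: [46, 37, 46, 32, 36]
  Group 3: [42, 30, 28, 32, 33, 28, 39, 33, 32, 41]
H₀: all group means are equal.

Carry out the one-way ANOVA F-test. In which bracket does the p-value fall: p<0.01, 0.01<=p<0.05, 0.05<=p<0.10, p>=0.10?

Group means [40.14, 39.40, 33.80], grand mean 37.091
SSB = Σnᵢ(x̄ᵢ−x̄)² = 200.161; SSW = ΣΣ(x−x̄ᵢ)² = 619.657
MSB = 200.161/2 = 100.0805; MSW = 619.657/19 = 32.6135
F = MSB/MSW = 3.0687
df = (2, 19)
p-value (upper-tail) = 0.07000
→ bracket: 0.05<=p<0.10

p-value bracket: 0.05<=p<0.10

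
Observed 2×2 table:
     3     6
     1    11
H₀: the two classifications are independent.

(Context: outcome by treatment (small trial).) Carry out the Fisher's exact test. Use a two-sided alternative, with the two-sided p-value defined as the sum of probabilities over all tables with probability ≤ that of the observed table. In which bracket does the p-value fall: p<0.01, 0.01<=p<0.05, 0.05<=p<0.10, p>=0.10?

Margins: r₁=9, r₂=12, c₁=4, c₂=17, n=21
p_obs = C(9,3)·C(12,1)/C(21,4); sum pmf over tables with pmf ≤ p_obs
p-value (two-sided) = 0.27218
→ bracket: p>=0.10

p-value bracket: p>=0.10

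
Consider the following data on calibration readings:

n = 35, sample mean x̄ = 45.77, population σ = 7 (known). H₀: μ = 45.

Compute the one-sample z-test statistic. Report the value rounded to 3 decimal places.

SE = σ/√n = 7/√35 = 1.1832
z = (x̄−μ₀)/SE = (45.77−45)/1.1832 = 0.6508

test statistic = 0.651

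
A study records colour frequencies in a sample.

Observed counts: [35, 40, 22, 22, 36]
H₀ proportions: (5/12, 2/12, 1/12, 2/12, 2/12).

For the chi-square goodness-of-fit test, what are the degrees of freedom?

degrees of freedom = 4

df = k − 1 = 5 − 1 = 4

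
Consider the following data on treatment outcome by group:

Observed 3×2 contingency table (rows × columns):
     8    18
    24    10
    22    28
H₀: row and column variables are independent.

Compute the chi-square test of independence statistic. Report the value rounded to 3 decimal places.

Row totals [26, 34, 50], col totals [54, 56], n=110
χ² = (8−12.76)²/12.76 + (18−13.24)²/13.24 + (24−16.69)²/16.69 + (10−17.31)²/17.31 + (22−24.55)²/24.55 + (28−25.45)²/25.45 = 10.2979
df = 2

test statistic = 10.298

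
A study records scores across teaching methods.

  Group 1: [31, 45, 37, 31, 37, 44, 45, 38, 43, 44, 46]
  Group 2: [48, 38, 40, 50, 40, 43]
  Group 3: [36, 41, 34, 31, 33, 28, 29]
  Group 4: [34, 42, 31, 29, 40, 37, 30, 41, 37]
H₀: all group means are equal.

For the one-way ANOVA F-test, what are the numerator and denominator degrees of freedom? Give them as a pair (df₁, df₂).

degrees of freedom = [3, 29]

k = 4 groups, N = 33 total
df = (k−1, N−k) = (4−1, 33−4) = (3, 29)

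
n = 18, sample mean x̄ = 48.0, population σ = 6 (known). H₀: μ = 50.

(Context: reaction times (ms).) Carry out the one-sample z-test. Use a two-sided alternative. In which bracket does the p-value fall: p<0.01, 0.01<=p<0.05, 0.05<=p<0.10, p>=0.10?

p-value bracket: p>=0.10

SE = σ/√n = 6/√18 = 1.4142
z = (x̄−μ₀)/SE = (48.0−50)/1.4142 = -1.4142
p-value (two-sided) = 0.15730
→ bracket: p>=0.10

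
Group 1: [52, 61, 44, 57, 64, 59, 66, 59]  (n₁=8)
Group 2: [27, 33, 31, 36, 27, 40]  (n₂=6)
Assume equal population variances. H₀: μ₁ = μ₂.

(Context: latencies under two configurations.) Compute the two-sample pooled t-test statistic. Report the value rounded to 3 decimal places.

x̄₁=57.750, s₁=7.005, n₁=8
x̄₂=32.333, s₂=5.125, n₂=6
s_p² = [7·7.005² + 5·5.125²]/12 = 39.5694
SE = √(s_p²·(1/8+1/6)) = 3.3972
t = (57.750−32.333)/3.3972 = 7.4816
df = 12

test statistic = 7.482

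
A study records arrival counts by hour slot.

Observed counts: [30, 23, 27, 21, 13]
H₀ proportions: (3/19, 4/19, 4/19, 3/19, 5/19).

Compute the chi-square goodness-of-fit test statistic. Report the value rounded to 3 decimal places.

n = 114; E_i = n·p_i = [18.00, 24.00, 24.00, 18.00, 30.00]
χ² = (30−18.00)²/18.00 + (23−24.00)²/24.00 + (27−24.00)²/24.00 + (21−18.00)²/18.00 + (13−30.00)²/30.00 = 18.5500
df = 4

test statistic = 18.550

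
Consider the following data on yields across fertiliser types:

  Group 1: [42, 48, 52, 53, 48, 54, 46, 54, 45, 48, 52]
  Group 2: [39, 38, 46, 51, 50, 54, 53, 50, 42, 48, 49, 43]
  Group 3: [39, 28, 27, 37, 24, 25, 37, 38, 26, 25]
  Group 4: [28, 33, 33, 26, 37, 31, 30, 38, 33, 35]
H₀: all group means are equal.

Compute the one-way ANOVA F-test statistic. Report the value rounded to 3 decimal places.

Group means [49.27, 46.92, 30.60, 32.40], grand mean 40.349
SSB = Σnᵢ(x̄ᵢ−x̄)² = 2975.869; SSW = ΣΣ(x−x̄ᵢ)² = 953.898
MSB = 2975.869/3 = 991.9563; MSW = 953.898/39 = 24.4589
F = MSB/MSW = 40.5560
df = (3, 39)

test statistic = 40.556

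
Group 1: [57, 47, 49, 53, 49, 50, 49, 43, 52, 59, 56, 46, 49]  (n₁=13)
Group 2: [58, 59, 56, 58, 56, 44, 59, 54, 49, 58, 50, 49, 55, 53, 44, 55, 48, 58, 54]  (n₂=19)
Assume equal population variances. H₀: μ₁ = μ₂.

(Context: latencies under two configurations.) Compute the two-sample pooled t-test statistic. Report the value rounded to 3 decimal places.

x̄₁=50.692, s₁=4.571, n₁=13
x̄₂=53.526, s₂=4.846, n₂=19
s_p² = [12·4.571² + 18·4.846²]/30 = 22.4502
SE = √(s_p²·(1/13+1/19)) = 1.7054
t = (50.692−53.526)/1.7054 = -1.6617
df = 30

test statistic = -1.662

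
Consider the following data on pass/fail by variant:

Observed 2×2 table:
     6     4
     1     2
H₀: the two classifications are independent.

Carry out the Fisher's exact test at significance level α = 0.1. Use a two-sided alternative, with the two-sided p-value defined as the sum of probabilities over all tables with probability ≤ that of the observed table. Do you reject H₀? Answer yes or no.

Margins: r₁=10, r₂=3, c₁=7, c₂=6, n=13
p_obs = C(10,6)·C(3,1)/C(13,7); sum pmf over tables with pmf ≤ p_obs
p-value (two-sided) = 0.55944
At α=0.1: p ≥ α → fail to reject H₀

reject H₀: no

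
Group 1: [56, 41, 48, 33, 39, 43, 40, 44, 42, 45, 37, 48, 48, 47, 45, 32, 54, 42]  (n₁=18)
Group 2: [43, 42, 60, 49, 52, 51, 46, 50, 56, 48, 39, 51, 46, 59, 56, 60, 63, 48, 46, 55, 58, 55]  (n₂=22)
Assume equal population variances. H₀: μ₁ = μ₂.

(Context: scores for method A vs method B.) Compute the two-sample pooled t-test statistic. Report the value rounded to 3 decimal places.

test statistic = -3.906

x̄₁=43.556, s₁=6.289, n₁=18
x̄₂=51.500, s₂=6.486, n₂=22
s_p² = [17·6.289² + 21·6.486²]/38 = 40.9459
SE = √(s_p²·(1/18+1/22)) = 2.0337
t = (43.556−51.500)/2.0337 = -3.9064
df = 38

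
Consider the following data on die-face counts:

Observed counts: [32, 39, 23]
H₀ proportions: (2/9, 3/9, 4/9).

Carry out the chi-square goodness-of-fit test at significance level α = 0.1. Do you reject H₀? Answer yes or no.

n = 94; E_i = n·p_i = [20.89, 31.33, 41.78]
χ² = (32−20.89)²/20.89 + (39−31.33)²/31.33 + (23−41.78)²/41.78 = 16.2261
df = 2
p-value (upper-tail) = 0.00030
At α=0.1: p < α → reject H₀

reject H₀: yes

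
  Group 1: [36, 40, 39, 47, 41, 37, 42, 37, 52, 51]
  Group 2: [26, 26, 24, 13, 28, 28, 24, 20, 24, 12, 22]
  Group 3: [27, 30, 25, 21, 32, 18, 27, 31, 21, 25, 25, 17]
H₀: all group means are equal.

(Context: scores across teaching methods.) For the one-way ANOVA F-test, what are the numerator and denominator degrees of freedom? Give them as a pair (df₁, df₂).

k = 3 groups, N = 33 total
df = (k−1, N−k) = (3−1, 33−3) = (2, 30)

degrees of freedom = [2, 30]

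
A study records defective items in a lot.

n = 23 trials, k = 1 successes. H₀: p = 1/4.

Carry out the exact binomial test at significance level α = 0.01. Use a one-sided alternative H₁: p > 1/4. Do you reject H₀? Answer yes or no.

Exact binomial: n=23, k=1, p₀=1/4=0.2500
P(X≥1) from Σ C(n,i)·p₀^i·(1−p₀)^(n−i)
p-value (one-sided, H₁ greater) = 0.99866
At α=0.01: p ≥ α → fail to reject H₀

reject H₀: no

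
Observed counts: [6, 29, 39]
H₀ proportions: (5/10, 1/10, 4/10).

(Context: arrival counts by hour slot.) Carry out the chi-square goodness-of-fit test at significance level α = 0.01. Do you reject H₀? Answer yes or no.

reject H₀: yes

n = 74; E_i = n·p_i = [37.00, 7.40, 29.60]
χ² = (6−37.00)²/37.00 + (29−7.40)²/7.40 + (39−29.60)²/29.60 = 92.0068
df = 2
p-value (upper-tail) = 0.00000
At α=0.01: p < α → reject H₀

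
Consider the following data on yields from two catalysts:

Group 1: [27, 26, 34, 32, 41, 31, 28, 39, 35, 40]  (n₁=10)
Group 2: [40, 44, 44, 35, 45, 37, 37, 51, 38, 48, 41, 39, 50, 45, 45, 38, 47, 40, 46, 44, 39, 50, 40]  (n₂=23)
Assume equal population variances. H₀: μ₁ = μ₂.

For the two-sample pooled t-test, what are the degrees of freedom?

degrees of freedom = 31

df = n₁ + n₂ − 2 = 10 + 23 − 2 = 31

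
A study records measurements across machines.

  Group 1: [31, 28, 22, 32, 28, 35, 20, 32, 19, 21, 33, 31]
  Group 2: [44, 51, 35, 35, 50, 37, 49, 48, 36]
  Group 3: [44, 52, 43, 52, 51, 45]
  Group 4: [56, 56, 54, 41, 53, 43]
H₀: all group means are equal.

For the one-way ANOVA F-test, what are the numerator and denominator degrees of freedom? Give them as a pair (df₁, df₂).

k = 4 groups, N = 33 total
df = (k−1, N−k) = (4−1, 33−4) = (3, 29)

degrees of freedom = [3, 29]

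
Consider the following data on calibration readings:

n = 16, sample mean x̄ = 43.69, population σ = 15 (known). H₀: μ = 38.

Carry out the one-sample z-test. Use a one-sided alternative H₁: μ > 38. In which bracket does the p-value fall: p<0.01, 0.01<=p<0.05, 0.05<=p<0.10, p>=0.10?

p-value bracket: 0.05<=p<0.10

SE = σ/√n = 15/√16 = 3.7500
z = (x̄−μ₀)/SE = (43.69−38)/3.7500 = 1.5173
p-value (one-sided, H₁ greater) = 0.06459
→ bracket: 0.05<=p<0.10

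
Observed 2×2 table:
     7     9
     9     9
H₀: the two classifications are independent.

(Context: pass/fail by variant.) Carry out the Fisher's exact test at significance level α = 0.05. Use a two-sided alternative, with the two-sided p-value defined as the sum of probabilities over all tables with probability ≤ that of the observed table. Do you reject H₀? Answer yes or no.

Margins: r₁=16, r₂=18, c₁=16, c₂=18, n=34
p_obs = C(16,7)·C(18,9)/C(34,16); sum pmf over tables with pmf ≤ p_obs
p-value (two-sided) = 0.74448
At α=0.05: p ≥ α → fail to reject H₀

reject H₀: no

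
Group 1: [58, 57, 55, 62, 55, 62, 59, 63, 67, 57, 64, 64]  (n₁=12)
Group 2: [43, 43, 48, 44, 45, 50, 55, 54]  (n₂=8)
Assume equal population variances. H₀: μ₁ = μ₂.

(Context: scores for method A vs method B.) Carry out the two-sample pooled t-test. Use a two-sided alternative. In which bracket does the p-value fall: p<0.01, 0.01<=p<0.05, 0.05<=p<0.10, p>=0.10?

x̄₁=60.250, s₁=3.934, n₁=12
x̄₂=47.750, s₂=4.833, n₂=8
s_p² = [11·3.934² + 7·4.833²]/18 = 18.5417
SE = √(s_p²·(1/12+1/8)) = 1.9654
t = (60.250−47.750)/1.9654 = 6.3600
df = 18
p-value (two-sided) = 0.00001
→ bracket: p<0.01

p-value bracket: p<0.01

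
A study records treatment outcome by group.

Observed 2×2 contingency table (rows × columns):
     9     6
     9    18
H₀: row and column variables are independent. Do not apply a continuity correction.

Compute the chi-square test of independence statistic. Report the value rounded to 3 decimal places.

Row totals [15, 27], col totals [18, 24], n=42
χ² = (9−6.43)²/6.43 + (6−8.57)²/8.57 + (9−11.57)²/11.57 + (18−15.43)²/15.43 = 2.8000
df = 1

test statistic = 2.800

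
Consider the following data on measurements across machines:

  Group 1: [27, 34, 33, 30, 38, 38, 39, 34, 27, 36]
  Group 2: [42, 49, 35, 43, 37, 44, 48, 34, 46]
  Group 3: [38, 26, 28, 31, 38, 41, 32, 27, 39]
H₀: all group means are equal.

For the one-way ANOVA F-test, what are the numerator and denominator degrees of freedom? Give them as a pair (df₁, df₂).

k = 3 groups, N = 28 total
df = (k−1, N−k) = (3−1, 28−3) = (2, 25)

degrees of freedom = [2, 25]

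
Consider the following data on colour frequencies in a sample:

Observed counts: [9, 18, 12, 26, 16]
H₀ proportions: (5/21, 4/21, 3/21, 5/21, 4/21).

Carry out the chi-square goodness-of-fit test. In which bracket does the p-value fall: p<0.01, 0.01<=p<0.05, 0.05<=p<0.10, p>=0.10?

p-value bracket: 0.05<=p<0.10

n = 81; E_i = n·p_i = [19.29, 15.43, 11.57, 19.29, 15.43]
χ² = (9−19.29)²/19.29 + (18−15.43)²/15.43 + (12−11.57)²/11.57 + (26−19.29)²/19.29 + (16−15.43)²/15.43 = 8.2889
df = 4
p-value (upper-tail) = 0.08155
→ bracket: 0.05<=p<0.10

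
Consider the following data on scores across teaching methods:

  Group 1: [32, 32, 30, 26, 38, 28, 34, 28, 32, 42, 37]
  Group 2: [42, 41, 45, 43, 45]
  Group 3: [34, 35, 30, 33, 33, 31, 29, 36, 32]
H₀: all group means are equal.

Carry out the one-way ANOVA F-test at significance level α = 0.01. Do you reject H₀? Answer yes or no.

Group means [32.64, 43.20, 32.56], grand mean 34.720
SSB = Σnᵢ(x̄ᵢ−x̄)² = 449.472; SSW = ΣΣ(x−x̄ᵢ)² = 287.568
MSB = 449.472/2 = 224.7362; MSW = 287.568/22 = 13.0713
F = MSB/MSW = 17.1932
df = (2, 22)
p-value (upper-tail) = 0.00003
At α=0.01: p < α → reject H₀

reject H₀: yes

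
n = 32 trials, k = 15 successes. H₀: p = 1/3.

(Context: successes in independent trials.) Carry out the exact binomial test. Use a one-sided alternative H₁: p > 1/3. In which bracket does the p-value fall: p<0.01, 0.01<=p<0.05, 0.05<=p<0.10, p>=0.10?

p-value bracket: 0.05<=p<0.10

Exact binomial: n=32, k=15, p₀=1/3=0.3333
P(X≥15) from Σ C(n,i)·p₀^i·(1−p₀)^(n−i)
p-value (one-sided, H₁ greater) = 0.07767
→ bracket: 0.05<=p<0.10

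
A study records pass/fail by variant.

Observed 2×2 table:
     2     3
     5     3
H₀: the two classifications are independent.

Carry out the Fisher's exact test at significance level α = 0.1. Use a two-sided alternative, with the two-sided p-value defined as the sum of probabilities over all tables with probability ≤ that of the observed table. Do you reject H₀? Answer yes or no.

reject H₀: no

Margins: r₁=5, r₂=8, c₁=7, c₂=6, n=13
p_obs = C(5,2)·C(8,5)/C(13,7); sum pmf over tables with pmf ≤ p_obs
p-value (two-sided) = 0.59207
At α=0.1: p ≥ α → fail to reject H₀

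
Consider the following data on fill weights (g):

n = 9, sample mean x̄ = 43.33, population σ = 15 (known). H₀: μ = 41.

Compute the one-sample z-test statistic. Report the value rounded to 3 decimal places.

test statistic = 0.466

SE = σ/√n = 15/√9 = 5.0000
z = (x̄−μ₀)/SE = (43.33−41)/5.0000 = 0.4660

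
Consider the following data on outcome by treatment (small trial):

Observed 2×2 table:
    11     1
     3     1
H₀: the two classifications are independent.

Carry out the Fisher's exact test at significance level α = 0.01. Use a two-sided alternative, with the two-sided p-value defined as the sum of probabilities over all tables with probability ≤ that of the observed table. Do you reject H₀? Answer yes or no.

Margins: r₁=12, r₂=4, c₁=14, c₂=2, n=16
p_obs = C(12,11)·C(4,3)/C(16,14); sum pmf over tables with pmf ≤ p_obs
p-value (two-sided) = 0.45000
At α=0.01: p ≥ α → fail to reject H₀

reject H₀: no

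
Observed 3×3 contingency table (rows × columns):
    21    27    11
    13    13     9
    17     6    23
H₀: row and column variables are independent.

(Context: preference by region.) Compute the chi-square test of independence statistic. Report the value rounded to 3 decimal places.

test statistic = 17.356

Row totals [59, 35, 46], col totals [51, 46, 43], n=140
χ² = (21−21.49)²/21.49 + (27−19.39)²/19.39 + (11−18.12)²/18.12 + (13−12.75)²/12.75 + (13−11.50)²/11.50 + (9−10.75)²/10.75 + (17−16.76)²/16.76 + (6−15.11)²/15.11 + (23−14.13)²/14.13 = 17.3562
df = 4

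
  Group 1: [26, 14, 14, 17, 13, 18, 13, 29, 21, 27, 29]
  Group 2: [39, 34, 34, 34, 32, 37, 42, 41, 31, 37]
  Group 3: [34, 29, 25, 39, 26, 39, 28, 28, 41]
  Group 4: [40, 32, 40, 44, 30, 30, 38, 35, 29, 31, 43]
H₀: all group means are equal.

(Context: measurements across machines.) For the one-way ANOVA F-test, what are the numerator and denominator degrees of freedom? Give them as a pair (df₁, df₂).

k = 4 groups, N = 41 total
df = (k−1, N−k) = (4−1, 41−4) = (3, 37)

degrees of freedom = [3, 37]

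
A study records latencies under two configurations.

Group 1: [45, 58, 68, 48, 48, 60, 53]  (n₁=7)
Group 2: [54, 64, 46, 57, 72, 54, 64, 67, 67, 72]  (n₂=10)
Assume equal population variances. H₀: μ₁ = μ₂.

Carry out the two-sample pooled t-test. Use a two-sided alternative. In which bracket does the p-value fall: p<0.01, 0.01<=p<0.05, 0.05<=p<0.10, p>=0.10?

x̄₁=54.286, s₁=8.180, n₁=7
x̄₂=61.700, s₂=8.603, n₂=10
s_p² = [6·8.180² + 9·8.603²]/15 = 71.1686
SE = √(s_p²·(1/7+1/10)) = 4.1574
t = (54.286−61.700)/4.1574 = -1.7834
df = 15
p-value (two-sided) = 0.09476
→ bracket: 0.05<=p<0.10

p-value bracket: 0.05<=p<0.10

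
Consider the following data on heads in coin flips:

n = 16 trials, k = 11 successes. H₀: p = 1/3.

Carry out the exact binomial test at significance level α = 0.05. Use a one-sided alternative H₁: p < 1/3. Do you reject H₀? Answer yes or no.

reject H₀: no

Exact binomial: n=16, k=11, p₀=1/3=0.3333
P(X≤11) from Σ C(n,i)·p₀^i·(1−p₀)^(n−i)
p-value (one-sided, H₁ less) = 0.99921
At α=0.05: p ≥ α → fail to reject H₀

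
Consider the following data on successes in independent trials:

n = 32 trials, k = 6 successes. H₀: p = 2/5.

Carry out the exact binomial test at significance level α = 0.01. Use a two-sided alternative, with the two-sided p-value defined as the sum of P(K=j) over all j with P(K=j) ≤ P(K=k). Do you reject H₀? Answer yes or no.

Exact binomial: n=32, k=6, p₀=2/5=0.4000
P(X=j) = C(n,j)·p₀^j·(1−p₀)^(n−j); p = Σ P(X=j) over j with P(X=j) ≤ P(X=6)
p-value (two-sided) = 0.01755
At α=0.01: p ≥ α → fail to reject H₀

reject H₀: no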